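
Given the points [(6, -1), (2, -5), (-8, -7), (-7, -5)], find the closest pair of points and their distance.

Computing all pairwise distances among 4 points:

d((6, -1), (2, -5)) = 5.6569
d((6, -1), (-8, -7)) = 15.2315
d((6, -1), (-7, -5)) = 13.6015
d((2, -5), (-8, -7)) = 10.198
d((2, -5), (-7, -5)) = 9.0
d((-8, -7), (-7, -5)) = 2.2361 <-- minimum

Closest pair: (-8, -7) and (-7, -5) with distance 2.2361

The closest pair is (-8, -7) and (-7, -5) with Euclidean distance 2.2361. For 4 points, brute-force pairwise comparison is shown above. For large n, the divide-and-conquer algorithm (sort by x, recurse on halves, check the dividing strip) achieves O(n log n).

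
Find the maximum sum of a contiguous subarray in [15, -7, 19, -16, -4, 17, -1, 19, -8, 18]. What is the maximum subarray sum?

Using Kadane's algorithm on [15, -7, 19, -16, -4, 17, -1, 19, -8, 18]:

Scanning through the array:
Position 1 (value -7): max_ending_here = 8, max_so_far = 15
Position 2 (value 19): max_ending_here = 27, max_so_far = 27
Position 3 (value -16): max_ending_here = 11, max_so_far = 27
Position 4 (value -4): max_ending_here = 7, max_so_far = 27
Position 5 (value 17): max_ending_here = 24, max_so_far = 27
Position 6 (value -1): max_ending_here = 23, max_so_far = 27
Position 7 (value 19): max_ending_here = 42, max_so_far = 42
Position 8 (value -8): max_ending_here = 34, max_so_far = 42
Position 9 (value 18): max_ending_here = 52, max_so_far = 52

Maximum subarray: [15, -7, 19, -16, -4, 17, -1, 19, -8, 18]
Maximum sum: 52

The maximum subarray is [15, -7, 19, -16, -4, 17, -1, 19, -8, 18] with sum 52. This subarray runs from index 0 to index 9.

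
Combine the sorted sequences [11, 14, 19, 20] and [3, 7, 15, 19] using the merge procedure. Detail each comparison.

Merging process:

Compare 11 vs 3: take 3 from right. Merged: [3]
Compare 11 vs 7: take 7 from right. Merged: [3, 7]
Compare 11 vs 15: take 11 from left. Merged: [3, 7, 11]
Compare 14 vs 15: take 14 from left. Merged: [3, 7, 11, 14]
Compare 19 vs 15: take 15 from right. Merged: [3, 7, 11, 14, 15]
Compare 19 vs 19: take 19 from left. Merged: [3, 7, 11, 14, 15, 19]
Compare 20 vs 19: take 19 from right. Merged: [3, 7, 11, 14, 15, 19, 19]
Append remaining from left: [20]. Merged: [3, 7, 11, 14, 15, 19, 19, 20]

Final merged array: [3, 7, 11, 14, 15, 19, 19, 20]
Total comparisons: 7

The merged array is [3, 7, 11, 14, 15, 19, 19, 20], requiring 7 comparisons. The merge step runs in O(n) time where n is the total number of elements.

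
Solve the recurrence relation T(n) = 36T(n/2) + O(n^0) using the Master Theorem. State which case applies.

Master Theorem for T(n) = 36T(n/2) + O(n^0):

a = 36, b = 2, c = 0
log_b(a) = log_2(36) = 5.1699

Case 1: c = 0 < log_2(36) = 5.1699
T(n) = O(n^(log_2 36))

For T(n) = 36T(n/2) + O(n^0): log_2(36) = 5.1699. This is Case 1 of the Master Theorem (c < log_b(a), work dominated by leaves), giving O(n^(log_2 36)).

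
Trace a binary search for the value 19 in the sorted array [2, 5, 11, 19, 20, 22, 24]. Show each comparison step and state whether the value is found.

Binary search for 19 in [2, 5, 11, 19, 20, 22, 24]:

lo=0, hi=6, mid=3, arr[mid]=19 -> Found target at index 3!

Binary search finds 19 at index 3 after 1 comparisons. The search repeatedly halves the search space by comparing with the middle element.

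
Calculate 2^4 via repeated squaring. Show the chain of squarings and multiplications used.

Computing 2^4 by squaring (build up from 2^1; each line after the first costs one multiplication):

2^1 = 2
2^2 = (2^1)^2 = 2^2 = 4
2^4 = (2^2)^2 = 4^2 = 16

Result: 16
Multiplications needed: 2 (2 lines after 2^1)

2^4 = 16. Using exponentiation by squaring, this requires 2 multiplications. The key idea: if the exponent is even, square the half-power; if odd, multiply by the base once.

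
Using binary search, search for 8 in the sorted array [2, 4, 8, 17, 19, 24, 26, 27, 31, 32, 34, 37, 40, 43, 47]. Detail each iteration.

Binary search for 8 in [2, 4, 8, 17, 19, 24, 26, 27, 31, 32, 34, 37, 40, 43, 47]:

lo=0, hi=14, mid=7, arr[mid]=27 -> 27 > 8, search left half
lo=0, hi=6, mid=3, arr[mid]=17 -> 17 > 8, search left half
lo=0, hi=2, mid=1, arr[mid]=4 -> 4 < 8, search right half
lo=2, hi=2, mid=2, arr[mid]=8 -> Found target at index 2!

Binary search finds 8 at index 2 after 4 comparisons. The search repeatedly halves the search space by comparing with the middle element.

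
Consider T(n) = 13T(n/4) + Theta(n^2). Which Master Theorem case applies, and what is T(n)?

Master Theorem for T(n) = 13T(n/4) + O(n^2):

a = 13, b = 4, c = 2
log_b(a) = log_4(13) = 1.8502

Case 3: c = 2 > log_4(13) = 1.8502
T(n) = O(n^2) = O(n^2)

For T(n) = 13T(n/4) + O(n^2): log_4(13) = 1.8502. This is Case 3 of the Master Theorem (c > log_b(a), work dominated by root), giving O(n^2).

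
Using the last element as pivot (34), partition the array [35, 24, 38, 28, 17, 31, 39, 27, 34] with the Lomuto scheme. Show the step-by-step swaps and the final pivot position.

Lomuto partition with pivot = 34:

Initial array: [35, 24, 38, 28, 17, 31, 39, 27, 34]

arr[0]=35 > 34: no swap
arr[1]=24 <= 34: swap with position 0, array becomes [24, 35, 38, 28, 17, 31, 39, 27, 34]
arr[2]=38 > 34: no swap
arr[3]=28 <= 34: swap with position 1, array becomes [24, 28, 38, 35, 17, 31, 39, 27, 34]
arr[4]=17 <= 34: swap with position 2, array becomes [24, 28, 17, 35, 38, 31, 39, 27, 34]
arr[5]=31 <= 34: swap with position 3, array becomes [24, 28, 17, 31, 38, 35, 39, 27, 34]
arr[6]=39 > 34: no swap
arr[7]=27 <= 34: swap with position 4, array becomes [24, 28, 17, 31, 27, 35, 39, 38, 34]

Place pivot at position 5: [24, 28, 17, 31, 27, 34, 39, 38, 35]
Pivot position: 5

After partitioning with pivot 34, the array becomes [24, 28, 17, 31, 27, 34, 39, 38, 35]. The pivot is placed at index 5. All elements to the left of the pivot are <= 34, and all elements to the right are > 34.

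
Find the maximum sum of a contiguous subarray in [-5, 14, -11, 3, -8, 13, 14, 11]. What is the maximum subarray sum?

Using Kadane's algorithm on [-5, 14, -11, 3, -8, 13, 14, 11]:

Scanning through the array:
Position 1 (value 14): max_ending_here = 14, max_so_far = 14
Position 2 (value -11): max_ending_here = 3, max_so_far = 14
Position 3 (value 3): max_ending_here = 6, max_so_far = 14
Position 4 (value -8): max_ending_here = -2, max_so_far = 14
Position 5 (value 13): max_ending_here = 13, max_so_far = 14
Position 6 (value 14): max_ending_here = 27, max_so_far = 27
Position 7 (value 11): max_ending_here = 38, max_so_far = 38

Maximum subarray: [13, 14, 11]
Maximum sum: 38

The maximum subarray is [13, 14, 11] with sum 38. This subarray runs from index 5 to index 7.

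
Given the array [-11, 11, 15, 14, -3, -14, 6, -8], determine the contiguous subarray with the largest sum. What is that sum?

Using Kadane's algorithm on [-11, 11, 15, 14, -3, -14, 6, -8]:

Scanning through the array:
Position 1 (value 11): max_ending_here = 11, max_so_far = 11
Position 2 (value 15): max_ending_here = 26, max_so_far = 26
Position 3 (value 14): max_ending_here = 40, max_so_far = 40
Position 4 (value -3): max_ending_here = 37, max_so_far = 40
Position 5 (value -14): max_ending_here = 23, max_so_far = 40
Position 6 (value 6): max_ending_here = 29, max_so_far = 40
Position 7 (value -8): max_ending_here = 21, max_so_far = 40

Maximum subarray: [11, 15, 14]
Maximum sum: 40

The maximum subarray is [11, 15, 14] with sum 40. This subarray runs from index 1 to index 3.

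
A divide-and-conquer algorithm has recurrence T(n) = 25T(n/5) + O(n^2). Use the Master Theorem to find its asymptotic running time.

Master Theorem for T(n) = 25T(n/5) + O(n^2):

a = 25, b = 5, c = 2
log_b(a) = log_5(25) = 2.0000

Case 2: c = 2 = log_5(25) = 2.0000
T(n) = O(n^2 log n) = O(n^2 log n)

For T(n) = 25T(n/5) + O(n^2): log_5(25) = 2.0000. This is Case 2 of the Master Theorem (c = log_b(a), equal work at all levels), giving O(n^2 log n).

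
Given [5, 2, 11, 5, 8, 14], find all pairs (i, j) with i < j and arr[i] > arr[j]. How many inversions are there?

Finding inversions in [5, 2, 11, 5, 8, 14]:

(0, 1): arr[0]=5 > arr[1]=2
(2, 3): arr[2]=11 > arr[3]=5
(2, 4): arr[2]=11 > arr[4]=8

Total inversions: 3

The array has 3 inversion(s): (0,1), (2,3), (2,4). Each pair (i,j) satisfies i < j and arr[i] > arr[j].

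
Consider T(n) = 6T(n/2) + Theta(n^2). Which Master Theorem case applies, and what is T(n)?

Master Theorem for T(n) = 6T(n/2) + O(n^2):

a = 6, b = 2, c = 2
log_b(a) = log_2(6) = 2.5850

Case 1: c = 2 < log_2(6) = 2.5850
T(n) = O(n^(log_2 6))

For T(n) = 6T(n/2) + O(n^2): log_2(6) = 2.5850. This is Case 1 of the Master Theorem (c < log_b(a), work dominated by leaves), giving O(n^(log_2 6)).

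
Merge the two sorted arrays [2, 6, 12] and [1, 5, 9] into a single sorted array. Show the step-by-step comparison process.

Merging process:

Compare 2 vs 1: take 1 from right. Merged: [1]
Compare 2 vs 5: take 2 from left. Merged: [1, 2]
Compare 6 vs 5: take 5 from right. Merged: [1, 2, 5]
Compare 6 vs 9: take 6 from left. Merged: [1, 2, 5, 6]
Compare 12 vs 9: take 9 from right. Merged: [1, 2, 5, 6, 9]
Append remaining from left: [12]. Merged: [1, 2, 5, 6, 9, 12]

Final merged array: [1, 2, 5, 6, 9, 12]
Total comparisons: 5

The merged array is [1, 2, 5, 6, 9, 12], requiring 5 comparisons. The merge step runs in O(n) time where n is the total number of elements.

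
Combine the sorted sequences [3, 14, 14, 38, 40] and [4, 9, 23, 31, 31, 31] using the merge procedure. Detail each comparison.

Merging process:

Compare 3 vs 4: take 3 from left. Merged: [3]
Compare 14 vs 4: take 4 from right. Merged: [3, 4]
Compare 14 vs 9: take 9 from right. Merged: [3, 4, 9]
Compare 14 vs 23: take 14 from left. Merged: [3, 4, 9, 14]
Compare 14 vs 23: take 14 from left. Merged: [3, 4, 9, 14, 14]
Compare 38 vs 23: take 23 from right. Merged: [3, 4, 9, 14, 14, 23]
Compare 38 vs 31: take 31 from right. Merged: [3, 4, 9, 14, 14, 23, 31]
Compare 38 vs 31: take 31 from right. Merged: [3, 4, 9, 14, 14, 23, 31, 31]
Compare 38 vs 31: take 31 from right. Merged: [3, 4, 9, 14, 14, 23, 31, 31, 31]
Append remaining from left: [38, 40]. Merged: [3, 4, 9, 14, 14, 23, 31, 31, 31, 38, 40]

Final merged array: [3, 4, 9, 14, 14, 23, 31, 31, 31, 38, 40]
Total comparisons: 9

The merged array is [3, 4, 9, 14, 14, 23, 31, 31, 31, 38, 40], requiring 9 comparisons. The merge step runs in O(n) time where n is the total number of elements.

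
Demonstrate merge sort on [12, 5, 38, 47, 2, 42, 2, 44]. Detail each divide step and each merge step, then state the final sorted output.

Merge sort trace:

Split: [12, 5, 38, 47, 2, 42, 2, 44] -> [12, 5, 38, 47] and [2, 42, 2, 44]
  Split: [12, 5, 38, 47] -> [12, 5] and [38, 47]
    Split: [12, 5] -> [12] and [5]
    Merge: [12] + [5] -> [5, 12]
    Split: [38, 47] -> [38] and [47]
    Merge: [38] + [47] -> [38, 47]
  Merge: [5, 12] + [38, 47] -> [5, 12, 38, 47]
  Split: [2, 42, 2, 44] -> [2, 42] and [2, 44]
    Split: [2, 42] -> [2] and [42]
    Merge: [2] + [42] -> [2, 42]
    Split: [2, 44] -> [2] and [44]
    Merge: [2] + [44] -> [2, 44]
  Merge: [2, 42] + [2, 44] -> [2, 2, 42, 44]
Merge: [5, 12, 38, 47] + [2, 2, 42, 44] -> [2, 2, 5, 12, 38, 42, 44, 47]

Final sorted array: [2, 2, 5, 12, 38, 42, 44, 47]

The merge sort proceeds by recursively splitting the array and merging sorted halves.
After all merges, the sorted array is [2, 2, 5, 12, 38, 42, 44, 47].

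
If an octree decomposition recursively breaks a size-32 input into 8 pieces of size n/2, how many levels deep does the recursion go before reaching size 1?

For divide and conquer with division factor 2:

Problem sizes at each level:
Level 0: 32
Level 1: 16
Level 2: 8
Level 3: 4
Level 4: 2
Level 5: 1

The root is level 0 and the size-1 base case is level 5 (the tree spans levels 0 through 5, i.e. 6 levels counting the root), so the depth is the number of divisions: log_2(32) = 5

The recursion tree depth is log_2(32) = 5. At each level, the problem size is divided by 2, so it takes 5 divisions to reduce to a base case of size 1. The algorithm makes 8 recursive calls at each level.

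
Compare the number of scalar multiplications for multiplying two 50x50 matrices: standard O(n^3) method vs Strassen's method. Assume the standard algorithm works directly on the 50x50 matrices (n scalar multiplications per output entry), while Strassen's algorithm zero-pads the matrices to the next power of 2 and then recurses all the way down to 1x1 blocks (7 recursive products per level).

Matrix multiplication for 50x50 matrices:

Strassen's algorithm requires power-of-2 dimensions. Pad 50x50 to 64x64 (next power of 2).

Standard algorithm: 50^3 = 125000 multiplications
Strassen's algorithm: 7^(log2(64)) = 7^6 = 117649 multiplications
Savings: 125000 - 117649 = 7351 multiplications

Standard: 125000 multiplications (50^3). Strassen: 117649 multiplications (7^6, after padding to 64x64). Strassen reduces 8 recursive multiplications to 7 at each level.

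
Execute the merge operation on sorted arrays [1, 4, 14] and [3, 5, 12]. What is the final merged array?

Merging process:

Compare 1 vs 3: take 1 from left. Merged: [1]
Compare 4 vs 3: take 3 from right. Merged: [1, 3]
Compare 4 vs 5: take 4 from left. Merged: [1, 3, 4]
Compare 14 vs 5: take 5 from right. Merged: [1, 3, 4, 5]
Compare 14 vs 12: take 12 from right. Merged: [1, 3, 4, 5, 12]
Append remaining from left: [14]. Merged: [1, 3, 4, 5, 12, 14]

Final merged array: [1, 3, 4, 5, 12, 14]
Total comparisons: 5

The merged array is [1, 3, 4, 5, 12, 14], requiring 5 comparisons. The merge step runs in O(n) time where n is the total number of elements.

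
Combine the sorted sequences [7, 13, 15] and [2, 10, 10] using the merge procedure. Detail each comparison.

Merging process:

Compare 7 vs 2: take 2 from right. Merged: [2]
Compare 7 vs 10: take 7 from left. Merged: [2, 7]
Compare 13 vs 10: take 10 from right. Merged: [2, 7, 10]
Compare 13 vs 10: take 10 from right. Merged: [2, 7, 10, 10]
Append remaining from left: [13, 15]. Merged: [2, 7, 10, 10, 13, 15]

Final merged array: [2, 7, 10, 10, 13, 15]
Total comparisons: 4

The merged array is [2, 7, 10, 10, 13, 15], requiring 4 comparisons. The merge step runs in O(n) time where n is the total number of elements.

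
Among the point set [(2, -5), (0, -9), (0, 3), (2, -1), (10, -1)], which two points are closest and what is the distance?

Computing all pairwise distances among 5 points:

d((2, -5), (0, -9)) = 4.4721
d((2, -5), (0, 3)) = 8.2462
d((2, -5), (2, -1)) = 4.0 <-- minimum
d((2, -5), (10, -1)) = 8.9443
d((0, -9), (0, 3)) = 12.0
d((0, -9), (2, -1)) = 8.2462
d((0, -9), (10, -1)) = 12.8062
d((0, 3), (2, -1)) = 4.4721
d((0, 3), (10, -1)) = 10.7703
d((2, -1), (10, -1)) = 8.0

Closest pair: (2, -5) and (2, -1) with distance 4.0

The closest pair is (2, -5) and (2, -1) with Euclidean distance 4.0. For 5 points, brute-force pairwise comparison is shown above. For large n, the divide-and-conquer algorithm (sort by x, recurse on halves, check the dividing strip) achieves O(n log n).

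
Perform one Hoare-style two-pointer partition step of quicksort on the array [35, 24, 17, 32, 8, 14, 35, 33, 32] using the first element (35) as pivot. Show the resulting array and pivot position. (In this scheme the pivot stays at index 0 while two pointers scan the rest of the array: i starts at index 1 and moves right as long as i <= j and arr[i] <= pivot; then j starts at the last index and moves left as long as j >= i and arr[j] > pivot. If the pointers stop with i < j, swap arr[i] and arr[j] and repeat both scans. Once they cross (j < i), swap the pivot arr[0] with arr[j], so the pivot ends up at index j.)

Hoare-style two-pointer partition with pivot = 35:

Initial array: [35, 24, 17, 32, 8, 14, 35, 33, 32]

Pointers start at i = 1, j = 8.
i ends at 9, j ends at 8: the pointers have crossed (j < i), so scanning stops.

Swap pivot arr[0] with arr[8] to place pivot at position 8: [32, 24, 17, 32, 8, 14, 35, 33, 35]
Pivot position: 8

After partitioning with pivot 35, the array becomes [32, 24, 17, 32, 8, 14, 35, 33, 35]. The pivot is placed at index 8. All elements to the left of the pivot are <= 35, and all elements to the right are > 35.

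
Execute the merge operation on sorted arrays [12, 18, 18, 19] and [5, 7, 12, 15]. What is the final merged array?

Merging process:

Compare 12 vs 5: take 5 from right. Merged: [5]
Compare 12 vs 7: take 7 from right. Merged: [5, 7]
Compare 12 vs 12: take 12 from left. Merged: [5, 7, 12]
Compare 18 vs 12: take 12 from right. Merged: [5, 7, 12, 12]
Compare 18 vs 15: take 15 from right. Merged: [5, 7, 12, 12, 15]
Append remaining from left: [18, 18, 19]. Merged: [5, 7, 12, 12, 15, 18, 18, 19]

Final merged array: [5, 7, 12, 12, 15, 18, 18, 19]
Total comparisons: 5

The merged array is [5, 7, 12, 12, 15, 18, 18, 19], requiring 5 comparisons. The merge step runs in O(n) time where n is the total number of elements.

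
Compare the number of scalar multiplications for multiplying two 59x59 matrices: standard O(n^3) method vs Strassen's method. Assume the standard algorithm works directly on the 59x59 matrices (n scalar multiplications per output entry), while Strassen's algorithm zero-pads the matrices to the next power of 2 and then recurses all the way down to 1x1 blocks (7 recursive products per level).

Matrix multiplication for 59x59 matrices:

Strassen's algorithm requires power-of-2 dimensions. Pad 59x59 to 64x64 (next power of 2).

Standard algorithm: 59^3 = 205379 multiplications
Strassen's algorithm: 7^(log2(64)) = 7^6 = 117649 multiplications
Savings: 205379 - 117649 = 87730 multiplications

Standard: 205379 multiplications (59^3). Strassen: 117649 multiplications (7^6, after padding to 64x64). Strassen reduces 8 recursive multiplications to 7 at each level.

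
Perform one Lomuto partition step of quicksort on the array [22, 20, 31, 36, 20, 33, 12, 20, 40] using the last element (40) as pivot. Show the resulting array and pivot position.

Lomuto partition with pivot = 40:

Initial array: [22, 20, 31, 36, 20, 33, 12, 20, 40]

arr[0]=22 <= 40: swap with position 0, array becomes [22, 20, 31, 36, 20, 33, 12, 20, 40]
arr[1]=20 <= 40: swap with position 1, array becomes [22, 20, 31, 36, 20, 33, 12, 20, 40]
arr[2]=31 <= 40: swap with position 2, array becomes [22, 20, 31, 36, 20, 33, 12, 20, 40]
arr[3]=36 <= 40: swap with position 3, array becomes [22, 20, 31, 36, 20, 33, 12, 20, 40]
arr[4]=20 <= 40: swap with position 4, array becomes [22, 20, 31, 36, 20, 33, 12, 20, 40]
arr[5]=33 <= 40: swap with position 5, array becomes [22, 20, 31, 36, 20, 33, 12, 20, 40]
arr[6]=12 <= 40: swap with position 6, array becomes [22, 20, 31, 36, 20, 33, 12, 20, 40]
arr[7]=20 <= 40: swap with position 7, array becomes [22, 20, 31, 36, 20, 33, 12, 20, 40]

Place pivot at position 8: [22, 20, 31, 36, 20, 33, 12, 20, 40]
Pivot position: 8

After partitioning with pivot 40, the array becomes [22, 20, 31, 36, 20, 33, 12, 20, 40]. The pivot is placed at index 8. All elements to the left of the pivot are <= 40, and all elements to the right are > 40.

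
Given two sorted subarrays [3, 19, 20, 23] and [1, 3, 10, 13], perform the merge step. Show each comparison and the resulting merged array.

Merging process:

Compare 3 vs 1: take 1 from right. Merged: [1]
Compare 3 vs 3: take 3 from left. Merged: [1, 3]
Compare 19 vs 3: take 3 from right. Merged: [1, 3, 3]
Compare 19 vs 10: take 10 from right. Merged: [1, 3, 3, 10]
Compare 19 vs 13: take 13 from right. Merged: [1, 3, 3, 10, 13]
Append remaining from left: [19, 20, 23]. Merged: [1, 3, 3, 10, 13, 19, 20, 23]

Final merged array: [1, 3, 3, 10, 13, 19, 20, 23]
Total comparisons: 5

The merged array is [1, 3, 3, 10, 13, 19, 20, 23], requiring 5 comparisons. The merge step runs in O(n) time where n is the total number of elements.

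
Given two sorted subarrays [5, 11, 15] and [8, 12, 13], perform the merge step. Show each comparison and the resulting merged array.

Merging process:

Compare 5 vs 8: take 5 from left. Merged: [5]
Compare 11 vs 8: take 8 from right. Merged: [5, 8]
Compare 11 vs 12: take 11 from left. Merged: [5, 8, 11]
Compare 15 vs 12: take 12 from right. Merged: [5, 8, 11, 12]
Compare 15 vs 13: take 13 from right. Merged: [5, 8, 11, 12, 13]
Append remaining from left: [15]. Merged: [5, 8, 11, 12, 13, 15]

Final merged array: [5, 8, 11, 12, 13, 15]
Total comparisons: 5

The merged array is [5, 8, 11, 12, 13, 15], requiring 5 comparisons. The merge step runs in O(n) time where n is the total number of elements.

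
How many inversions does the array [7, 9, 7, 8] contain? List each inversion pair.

Finding inversions in [7, 9, 7, 8]:

(1, 2): arr[1]=9 > arr[2]=7
(1, 3): arr[1]=9 > arr[3]=8

Total inversions: 2

The array has 2 inversion(s): (1,2), (1,3). Each pair (i,j) satisfies i < j and arr[i] > arr[j].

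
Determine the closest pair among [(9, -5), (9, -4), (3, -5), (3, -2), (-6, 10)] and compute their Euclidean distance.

Computing all pairwise distances among 5 points:

d((9, -5), (9, -4)) = 1.0 <-- minimum
d((9, -5), (3, -5)) = 6.0
d((9, -5), (3, -2)) = 6.7082
d((9, -5), (-6, 10)) = 21.2132
d((9, -4), (3, -5)) = 6.0828
d((9, -4), (3, -2)) = 6.3246
d((9, -4), (-6, 10)) = 20.5183
d((3, -5), (3, -2)) = 3.0
d((3, -5), (-6, 10)) = 17.4929
d((3, -2), (-6, 10)) = 15.0

Closest pair: (9, -5) and (9, -4) with distance 1.0

The closest pair is (9, -5) and (9, -4) with Euclidean distance 1.0. For 5 points, brute-force pairwise comparison is shown above. For large n, the divide-and-conquer algorithm (sort by x, recurse on halves, check the dividing strip) achieves O(n log n).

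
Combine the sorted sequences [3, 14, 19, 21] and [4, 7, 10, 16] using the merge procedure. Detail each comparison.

Merging process:

Compare 3 vs 4: take 3 from left. Merged: [3]
Compare 14 vs 4: take 4 from right. Merged: [3, 4]
Compare 14 vs 7: take 7 from right. Merged: [3, 4, 7]
Compare 14 vs 10: take 10 from right. Merged: [3, 4, 7, 10]
Compare 14 vs 16: take 14 from left. Merged: [3, 4, 7, 10, 14]
Compare 19 vs 16: take 16 from right. Merged: [3, 4, 7, 10, 14, 16]
Append remaining from left: [19, 21]. Merged: [3, 4, 7, 10, 14, 16, 19, 21]

Final merged array: [3, 4, 7, 10, 14, 16, 19, 21]
Total comparisons: 6

The merged array is [3, 4, 7, 10, 14, 16, 19, 21], requiring 6 comparisons. The merge step runs in O(n) time where n is the total number of elements.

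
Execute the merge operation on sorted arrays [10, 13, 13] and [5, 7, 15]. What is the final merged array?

Merging process:

Compare 10 vs 5: take 5 from right. Merged: [5]
Compare 10 vs 7: take 7 from right. Merged: [5, 7]
Compare 10 vs 15: take 10 from left. Merged: [5, 7, 10]
Compare 13 vs 15: take 13 from left. Merged: [5, 7, 10, 13]
Compare 13 vs 15: take 13 from left. Merged: [5, 7, 10, 13, 13]
Append remaining from right: [15]. Merged: [5, 7, 10, 13, 13, 15]

Final merged array: [5, 7, 10, 13, 13, 15]
Total comparisons: 5

The merged array is [5, 7, 10, 13, 13, 15], requiring 5 comparisons. The merge step runs in O(n) time where n is the total number of elements.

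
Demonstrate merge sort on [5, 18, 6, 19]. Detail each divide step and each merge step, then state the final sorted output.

Merge sort trace:

Split: [5, 18, 6, 19] -> [5, 18] and [6, 19]
  Split: [5, 18] -> [5] and [18]
  Merge: [5] + [18] -> [5, 18]
  Split: [6, 19] -> [6] and [19]
  Merge: [6] + [19] -> [6, 19]
Merge: [5, 18] + [6, 19] -> [5, 6, 18, 19]

Final sorted array: [5, 6, 18, 19]

The merge sort proceeds by recursively splitting the array and merging sorted halves.
After all merges, the sorted array is [5, 6, 18, 19].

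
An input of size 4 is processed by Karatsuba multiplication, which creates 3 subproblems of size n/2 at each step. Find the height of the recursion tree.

For divide and conquer with division factor 2:

Problem sizes at each level:
Level 0: 4
Level 1: 2
Level 2: 1

The root is level 0 and the size-1 base case is level 2 (the tree spans levels 0 through 2, i.e. 3 levels counting the root), so the depth is the number of divisions: log_2(4) = 2

The recursion tree depth is log_2(4) = 2. At each level, the problem size is divided by 2, so it takes 2 divisions to reduce to a base case of size 1. The algorithm makes 3 recursive calls at each level.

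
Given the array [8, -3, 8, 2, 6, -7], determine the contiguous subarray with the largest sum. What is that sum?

Using Kadane's algorithm on [8, -3, 8, 2, 6, -7]:

Scanning through the array:
Position 1 (value -3): max_ending_here = 5, max_so_far = 8
Position 2 (value 8): max_ending_here = 13, max_so_far = 13
Position 3 (value 2): max_ending_here = 15, max_so_far = 15
Position 4 (value 6): max_ending_here = 21, max_so_far = 21
Position 5 (value -7): max_ending_here = 14, max_so_far = 21

Maximum subarray: [8, -3, 8, 2, 6]
Maximum sum: 21

The maximum subarray is [8, -3, 8, 2, 6] with sum 21. This subarray runs from index 0 to index 4.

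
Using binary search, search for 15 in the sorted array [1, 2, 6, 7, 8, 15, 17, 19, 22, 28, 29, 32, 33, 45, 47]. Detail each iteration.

Binary search for 15 in [1, 2, 6, 7, 8, 15, 17, 19, 22, 28, 29, 32, 33, 45, 47]:

lo=0, hi=14, mid=7, arr[mid]=19 -> 19 > 15, search left half
lo=0, hi=6, mid=3, arr[mid]=7 -> 7 < 15, search right half
lo=4, hi=6, mid=5, arr[mid]=15 -> Found target at index 5!

Binary search finds 15 at index 5 after 3 comparisons. The search repeatedly halves the search space by comparing with the middle element.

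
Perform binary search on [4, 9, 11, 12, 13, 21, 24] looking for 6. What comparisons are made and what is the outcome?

Binary search for 6 in [4, 9, 11, 12, 13, 21, 24]:

lo=0, hi=6, mid=3, arr[mid]=12 -> 12 > 6, search left half
lo=0, hi=2, mid=1, arr[mid]=9 -> 9 > 6, search left half
lo=0, hi=0, mid=0, arr[mid]=4 -> 4 < 6, search right half
lo=1 > hi=0, target 6 not found

Binary search determines that 6 is not in the array after 3 comparisons. The search space was exhausted without finding the target.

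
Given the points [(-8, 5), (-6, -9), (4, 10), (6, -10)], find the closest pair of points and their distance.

Computing all pairwise distances among 4 points:

d((-8, 5), (-6, -9)) = 14.1421
d((-8, 5), (4, 10)) = 13.0
d((-8, 5), (6, -10)) = 20.5183
d((-6, -9), (4, 10)) = 21.4709
d((-6, -9), (6, -10)) = 12.0416 <-- minimum
d((4, 10), (6, -10)) = 20.0998

Closest pair: (-6, -9) and (6, -10) with distance 12.0416

The closest pair is (-6, -9) and (6, -10) with Euclidean distance 12.0416. For 4 points, brute-force pairwise comparison is shown above. For large n, the divide-and-conquer algorithm (sort by x, recurse on halves, check the dividing strip) achieves O(n log n).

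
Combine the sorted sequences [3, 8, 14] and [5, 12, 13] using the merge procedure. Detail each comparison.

Merging process:

Compare 3 vs 5: take 3 from left. Merged: [3]
Compare 8 vs 5: take 5 from right. Merged: [3, 5]
Compare 8 vs 12: take 8 from left. Merged: [3, 5, 8]
Compare 14 vs 12: take 12 from right. Merged: [3, 5, 8, 12]
Compare 14 vs 13: take 13 from right. Merged: [3, 5, 8, 12, 13]
Append remaining from left: [14]. Merged: [3, 5, 8, 12, 13, 14]

Final merged array: [3, 5, 8, 12, 13, 14]
Total comparisons: 5

The merged array is [3, 5, 8, 12, 13, 14], requiring 5 comparisons. The merge step runs in O(n) time where n is the total number of elements.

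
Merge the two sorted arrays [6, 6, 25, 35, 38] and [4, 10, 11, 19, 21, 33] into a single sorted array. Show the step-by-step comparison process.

Merging process:

Compare 6 vs 4: take 4 from right. Merged: [4]
Compare 6 vs 10: take 6 from left. Merged: [4, 6]
Compare 6 vs 10: take 6 from left. Merged: [4, 6, 6]
Compare 25 vs 10: take 10 from right. Merged: [4, 6, 6, 10]
Compare 25 vs 11: take 11 from right. Merged: [4, 6, 6, 10, 11]
Compare 25 vs 19: take 19 from right. Merged: [4, 6, 6, 10, 11, 19]
Compare 25 vs 21: take 21 from right. Merged: [4, 6, 6, 10, 11, 19, 21]
Compare 25 vs 33: take 25 from left. Merged: [4, 6, 6, 10, 11, 19, 21, 25]
Compare 35 vs 33: take 33 from right. Merged: [4, 6, 6, 10, 11, 19, 21, 25, 33]
Append remaining from left: [35, 38]. Merged: [4, 6, 6, 10, 11, 19, 21, 25, 33, 35, 38]

Final merged array: [4, 6, 6, 10, 11, 19, 21, 25, 33, 35, 38]
Total comparisons: 9

The merged array is [4, 6, 6, 10, 11, 19, 21, 25, 33, 35, 38], requiring 9 comparisons. The merge step runs in O(n) time where n is the total number of elements.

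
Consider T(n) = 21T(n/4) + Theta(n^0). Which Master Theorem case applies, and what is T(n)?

Master Theorem for T(n) = 21T(n/4) + O(n^0):

a = 21, b = 4, c = 0
log_b(a) = log_4(21) = 2.1962

Case 1: c = 0 < log_4(21) = 2.1962
T(n) = O(n^(log_4 21))

For T(n) = 21T(n/4) + O(n^0): log_4(21) = 2.1962. This is Case 1 of the Master Theorem (c < log_b(a), work dominated by leaves), giving O(n^(log_4 21)).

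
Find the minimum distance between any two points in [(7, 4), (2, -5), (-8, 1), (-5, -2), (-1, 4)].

Computing all pairwise distances among 5 points:

d((7, 4), (2, -5)) = 10.2956
d((7, 4), (-8, 1)) = 15.2971
d((7, 4), (-5, -2)) = 13.4164
d((7, 4), (-1, 4)) = 8.0
d((2, -5), (-8, 1)) = 11.6619
d((2, -5), (-5, -2)) = 7.6158
d((2, -5), (-1, 4)) = 9.4868
d((-8, 1), (-5, -2)) = 4.2426 <-- minimum
d((-8, 1), (-1, 4)) = 7.6158
d((-5, -2), (-1, 4)) = 7.2111

Closest pair: (-8, 1) and (-5, -2) with distance 4.2426

The closest pair is (-8, 1) and (-5, -2) with Euclidean distance 4.2426. For 5 points, brute-force pairwise comparison is shown above. For large n, the divide-and-conquer algorithm (sort by x, recurse on halves, check the dividing strip) achieves O(n log n).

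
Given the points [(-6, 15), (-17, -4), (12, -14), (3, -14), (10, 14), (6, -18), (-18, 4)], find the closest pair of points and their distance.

Computing all pairwise distances among 7 points:

d((-6, 15), (-17, -4)) = 21.9545
d((-6, 15), (12, -14)) = 34.1321
d((-6, 15), (3, -14)) = 30.3645
d((-6, 15), (10, 14)) = 16.0312
d((-6, 15), (6, -18)) = 35.1141
d((-6, 15), (-18, 4)) = 16.2788
d((-17, -4), (12, -14)) = 30.6757
d((-17, -4), (3, -14)) = 22.3607
d((-17, -4), (10, 14)) = 32.45
d((-17, -4), (6, -18)) = 26.9258
d((-17, -4), (-18, 4)) = 8.0623
d((12, -14), (3, -14)) = 9.0
d((12, -14), (10, 14)) = 28.0713
d((12, -14), (6, -18)) = 7.2111
d((12, -14), (-18, 4)) = 34.9857
d((3, -14), (10, 14)) = 28.8617
d((3, -14), (6, -18)) = 5.0 <-- minimum
d((3, -14), (-18, 4)) = 27.6586
d((10, 14), (6, -18)) = 32.249
d((10, 14), (-18, 4)) = 29.7321
d((6, -18), (-18, 4)) = 32.5576

Closest pair: (3, -14) and (6, -18) with distance 5.0

The closest pair is (3, -14) and (6, -18) with Euclidean distance 5.0. For 7 points, brute-force pairwise comparison is shown above. For large n, the divide-and-conquer algorithm (sort by x, recurse on halves, check the dividing strip) achieves O(n log n).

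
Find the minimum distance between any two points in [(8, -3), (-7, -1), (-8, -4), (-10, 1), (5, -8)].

Computing all pairwise distances among 5 points:

d((8, -3), (-7, -1)) = 15.1327
d((8, -3), (-8, -4)) = 16.0312
d((8, -3), (-10, 1)) = 18.4391
d((8, -3), (5, -8)) = 5.831
d((-7, -1), (-8, -4)) = 3.1623 <-- minimum
d((-7, -1), (-10, 1)) = 3.6056
d((-7, -1), (5, -8)) = 13.8924
d((-8, -4), (-10, 1)) = 5.3852
d((-8, -4), (5, -8)) = 13.6015
d((-10, 1), (5, -8)) = 17.4929

Closest pair: (-7, -1) and (-8, -4) with distance 3.1623

The closest pair is (-7, -1) and (-8, -4) with Euclidean distance 3.1623. For 5 points, brute-force pairwise comparison is shown above. For large n, the divide-and-conquer algorithm (sort by x, recurse on halves, check the dividing strip) achieves O(n log n).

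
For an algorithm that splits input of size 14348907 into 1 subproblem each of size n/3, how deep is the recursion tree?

For divide and conquer with division factor 3:

Problem sizes at each level:
Level 0: 14348907
Level 1: 4782969
Level 2: 1594323
Level 3: 531441
Level 4: 177147
Level 5: 59049
Level 6: 19683
Level 7: 6561
Level 8: 2187
Level 9: 729
Level 10: 243
Level 11: 81
Level 12: 27
Level 13: 9
Level 14: 3
Level 15: 1

The root is level 0 and the size-1 base case is level 15 (the tree spans levels 0 through 15, i.e. 16 levels counting the root), so the depth is the number of divisions: log_3(14348907) = 15

The recursion tree depth is log_3(14348907) = 15. At each level, the problem size is divided by 3, so it takes 15 divisions to reduce to a base case of size 1. The algorithm makes 1 recursive call at each level.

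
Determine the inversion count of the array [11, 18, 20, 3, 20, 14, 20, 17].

Finding inversions in [11, 18, 20, 3, 20, 14, 20, 17]:

(0, 3): arr[0]=11 > arr[3]=3
(1, 3): arr[1]=18 > arr[3]=3
(1, 5): arr[1]=18 > arr[5]=14
(1, 7): arr[1]=18 > arr[7]=17
(2, 3): arr[2]=20 > arr[3]=3
(2, 5): arr[2]=20 > arr[5]=14
(2, 7): arr[2]=20 > arr[7]=17
(4, 5): arr[4]=20 > arr[5]=14
(4, 7): arr[4]=20 > arr[7]=17
(6, 7): arr[6]=20 > arr[7]=17

Total inversions: 10

The array has 10 inversion(s): (0,3), (1,3), (1,5), (1,7), (2,3), (2,5), (2,7), (4,5), (4,7), (6,7). Each pair (i,j) satisfies i < j and arr[i] > arr[j].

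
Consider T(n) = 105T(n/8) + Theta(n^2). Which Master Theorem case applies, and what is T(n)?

Master Theorem for T(n) = 105T(n/8) + O(n^2):

a = 105, b = 8, c = 2
log_b(a) = log_8(105) = 2.2381

Case 1: c = 2 < log_8(105) = 2.2381
T(n) = O(n^(log_8 105))

For T(n) = 105T(n/8) + O(n^2): log_8(105) = 2.2381. This is Case 1 of the Master Theorem (c < log_b(a), work dominated by leaves), giving O(n^(log_8 105)).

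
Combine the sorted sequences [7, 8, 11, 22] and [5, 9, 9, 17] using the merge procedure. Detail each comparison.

Merging process:

Compare 7 vs 5: take 5 from right. Merged: [5]
Compare 7 vs 9: take 7 from left. Merged: [5, 7]
Compare 8 vs 9: take 8 from left. Merged: [5, 7, 8]
Compare 11 vs 9: take 9 from right. Merged: [5, 7, 8, 9]
Compare 11 vs 9: take 9 from right. Merged: [5, 7, 8, 9, 9]
Compare 11 vs 17: take 11 from left. Merged: [5, 7, 8, 9, 9, 11]
Compare 22 vs 17: take 17 from right. Merged: [5, 7, 8, 9, 9, 11, 17]
Append remaining from left: [22]. Merged: [5, 7, 8, 9, 9, 11, 17, 22]

Final merged array: [5, 7, 8, 9, 9, 11, 17, 22]
Total comparisons: 7

The merged array is [5, 7, 8, 9, 9, 11, 17, 22], requiring 7 comparisons. The merge step runs in O(n) time where n is the total number of elements.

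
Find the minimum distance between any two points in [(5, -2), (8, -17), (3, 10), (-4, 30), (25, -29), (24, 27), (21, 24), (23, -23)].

Computing all pairwise distances among 8 points:

d((5, -2), (8, -17)) = 15.2971
d((5, -2), (3, 10)) = 12.1655
d((5, -2), (-4, 30)) = 33.2415
d((5, -2), (25, -29)) = 33.6006
d((5, -2), (24, 27)) = 34.6699
d((5, -2), (21, 24)) = 30.5287
d((5, -2), (23, -23)) = 27.6586
d((8, -17), (3, 10)) = 27.4591
d((8, -17), (-4, 30)) = 48.5077
d((8, -17), (25, -29)) = 20.8087
d((8, -17), (24, 27)) = 46.8188
d((8, -17), (21, 24)) = 43.0116
d((8, -17), (23, -23)) = 16.1555
d((3, 10), (-4, 30)) = 21.1896
d((3, 10), (25, -29)) = 44.7772
d((3, 10), (24, 27)) = 27.0185
d((3, 10), (21, 24)) = 22.8035
d((3, 10), (23, -23)) = 38.5876
d((-4, 30), (25, -29)) = 65.7419
d((-4, 30), (24, 27)) = 28.1603
d((-4, 30), (21, 24)) = 25.7099
d((-4, 30), (23, -23)) = 59.4811
d((25, -29), (24, 27)) = 56.0089
d((25, -29), (21, 24)) = 53.1507
d((25, -29), (23, -23)) = 6.3246
d((24, 27), (21, 24)) = 4.2426 <-- minimum
d((24, 27), (23, -23)) = 50.01
d((21, 24), (23, -23)) = 47.0425

Closest pair: (24, 27) and (21, 24) with distance 4.2426

The closest pair is (24, 27) and (21, 24) with Euclidean distance 4.2426. For 8 points, brute-force pairwise comparison is shown above. For large n, the divide-and-conquer algorithm (sort by x, recurse on halves, check the dividing strip) achieves O(n log n).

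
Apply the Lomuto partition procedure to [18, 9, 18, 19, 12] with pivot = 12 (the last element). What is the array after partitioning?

Lomuto partition with pivot = 12:

Initial array: [18, 9, 18, 19, 12]

arr[0]=18 > 12: no swap
arr[1]=9 <= 12: swap with position 0, array becomes [9, 18, 18, 19, 12]
arr[2]=18 > 12: no swap
arr[3]=19 > 12: no swap

Place pivot at position 1: [9, 12, 18, 19, 18]
Pivot position: 1

After partitioning with pivot 12, the array becomes [9, 12, 18, 19, 18]. The pivot is placed at index 1. All elements to the left of the pivot are <= 12, and all elements to the right are > 12.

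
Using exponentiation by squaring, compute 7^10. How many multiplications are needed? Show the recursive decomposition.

Computing 7^10 by squaring (build up from 7^1; each line after the first costs one multiplication):

7^1 = 7
7^2 = (7^1)^2 = 7^2 = 49
7^4 = (7^2)^2 = 49^2 = 2401
7^5 = 7 * 7^4 = 7 * 2401 = 16807
7^10 = (7^5)^2 = 16807^2 = 282475249

Result: 282475249
Multiplications needed: 4 (4 lines after 7^1)

7^10 = 282475249. Using exponentiation by squaring, this requires 4 multiplications. The key idea: if the exponent is even, square the half-power; if odd, multiply by the base once.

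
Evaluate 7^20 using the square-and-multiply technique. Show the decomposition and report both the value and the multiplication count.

Computing 7^20 by squaring (build up from 7^1; each line after the first costs one multiplication):

7^1 = 7
7^2 = (7^1)^2 = 7^2 = 49
7^4 = (7^2)^2 = 49^2 = 2401
7^5 = 7 * 7^4 = 7 * 2401 = 16807
7^10 = (7^5)^2 = 16807^2 = 282475249
7^20 = (7^10)^2 = 282475249^2 = 79792266297612001

Result: 79792266297612001
Multiplications needed: 5 (5 lines after 7^1)

7^20 = 79792266297612001. Using exponentiation by squaring, this requires 5 multiplications. The key idea: if the exponent is even, square the half-power; if odd, multiply by the base once.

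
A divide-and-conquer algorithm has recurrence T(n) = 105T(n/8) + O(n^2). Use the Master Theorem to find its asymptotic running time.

Master Theorem for T(n) = 105T(n/8) + O(n^2):

a = 105, b = 8, c = 2
log_b(a) = log_8(105) = 2.2381

Case 1: c = 2 < log_8(105) = 2.2381
T(n) = O(n^(log_8 105))

For T(n) = 105T(n/8) + O(n^2): log_8(105) = 2.2381. This is Case 1 of the Master Theorem (c < log_b(a), work dominated by leaves), giving O(n^(log_8 105)).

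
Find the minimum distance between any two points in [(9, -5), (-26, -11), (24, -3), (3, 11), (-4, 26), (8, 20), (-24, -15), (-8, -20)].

Computing all pairwise distances among 8 points:

d((9, -5), (-26, -11)) = 35.5106
d((9, -5), (24, -3)) = 15.1327
d((9, -5), (3, 11)) = 17.088
d((9, -5), (-4, 26)) = 33.6155
d((9, -5), (8, 20)) = 25.02
d((9, -5), (-24, -15)) = 34.4819
d((9, -5), (-8, -20)) = 22.6716
d((-26, -11), (24, -3)) = 50.636
d((-26, -11), (3, 11)) = 36.4005
d((-26, -11), (-4, 26)) = 43.0465
d((-26, -11), (8, 20)) = 46.0109
d((-26, -11), (-24, -15)) = 4.4721 <-- minimum
d((-26, -11), (-8, -20)) = 20.1246
d((24, -3), (3, 11)) = 25.2389
d((24, -3), (-4, 26)) = 40.3113
d((24, -3), (8, 20)) = 28.0179
d((24, -3), (-24, -15)) = 49.4773
d((24, -3), (-8, -20)) = 36.2353
d((3, 11), (-4, 26)) = 16.5529
d((3, 11), (8, 20)) = 10.2956
d((3, 11), (-24, -15)) = 37.4833
d((3, 11), (-8, -20)) = 32.8938
d((-4, 26), (8, 20)) = 13.4164
d((-4, 26), (-24, -15)) = 45.618
d((-4, 26), (-8, -20)) = 46.1736
d((8, 20), (-24, -15)) = 47.4236
d((8, 20), (-8, -20)) = 43.0813
d((-24, -15), (-8, -20)) = 16.7631

Closest pair: (-26, -11) and (-24, -15) with distance 4.4721

The closest pair is (-26, -11) and (-24, -15) with Euclidean distance 4.4721. For 8 points, brute-force pairwise comparison is shown above. For large n, the divide-and-conquer algorithm (sort by x, recurse on halves, check the dividing strip) achieves O(n log n).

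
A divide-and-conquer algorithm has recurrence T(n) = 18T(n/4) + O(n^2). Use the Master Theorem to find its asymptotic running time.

Master Theorem for T(n) = 18T(n/4) + O(n^2):

a = 18, b = 4, c = 2
log_b(a) = log_4(18) = 2.0850

Case 1: c = 2 < log_4(18) = 2.0850
T(n) = O(n^(log_4 18))

For T(n) = 18T(n/4) + O(n^2): log_4(18) = 2.0850. This is Case 1 of the Master Theorem (c < log_b(a), work dominated by leaves), giving O(n^(log_4 18)).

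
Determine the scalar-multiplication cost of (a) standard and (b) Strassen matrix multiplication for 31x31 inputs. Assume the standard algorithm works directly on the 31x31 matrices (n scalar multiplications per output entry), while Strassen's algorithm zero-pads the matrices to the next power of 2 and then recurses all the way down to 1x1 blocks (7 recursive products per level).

Matrix multiplication for 31x31 matrices:

Strassen's algorithm requires power-of-2 dimensions. Pad 31x31 to 32x32 (next power of 2).

Standard algorithm: 31^3 = 29791 multiplications
Strassen's algorithm: 7^(log2(32)) = 7^5 = 16807 multiplications
Savings: 29791 - 16807 = 12984 multiplications

Standard: 29791 multiplications (31^3). Strassen: 16807 multiplications (7^5, after padding to 32x32). Strassen reduces 8 recursive multiplications to 7 at each level.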